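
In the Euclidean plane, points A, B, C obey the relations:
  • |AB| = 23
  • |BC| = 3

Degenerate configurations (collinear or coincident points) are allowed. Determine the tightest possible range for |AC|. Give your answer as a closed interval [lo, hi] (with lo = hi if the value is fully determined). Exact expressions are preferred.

|AB| ∈ {23}
|BC| ∈ {3}
|AC| ∈ [20, 26]

|AC| ∈ [20, 26]  (≈ [20.0000, 26.0000])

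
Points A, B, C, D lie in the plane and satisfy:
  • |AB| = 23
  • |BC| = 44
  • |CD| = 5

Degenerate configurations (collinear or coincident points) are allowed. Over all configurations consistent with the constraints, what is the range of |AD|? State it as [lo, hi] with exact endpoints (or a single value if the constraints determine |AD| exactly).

|AB| ∈ {23}
|BC| ∈ {44}
|CD| ∈ {5}
|AC| ∈ [21, 67]
|BD| ∈ [39, 49]
|AD| ∈ [16, 72]

|AD| ∈ [16, 72]  (≈ [16.0000, 72.0000])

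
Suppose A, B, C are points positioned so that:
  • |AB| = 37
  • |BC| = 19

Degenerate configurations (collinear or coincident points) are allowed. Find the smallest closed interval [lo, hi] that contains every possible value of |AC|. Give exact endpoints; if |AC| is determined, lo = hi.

|AC| ∈ [18, 56]  (≈ [18.0000, 56.0000])

|AB| ∈ {37}
|BC| ∈ {19}
|AC| ∈ [18, 56]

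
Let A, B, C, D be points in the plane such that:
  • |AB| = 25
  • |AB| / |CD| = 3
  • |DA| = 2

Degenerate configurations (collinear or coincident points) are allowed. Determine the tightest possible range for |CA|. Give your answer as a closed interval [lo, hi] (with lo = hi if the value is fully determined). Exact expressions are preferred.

|AB| ∈ {25}
|AD| ∈ {2}
|CD| ∈ {25/3}
|BD| ∈ [23, 27]
|AC| ∈ [19/3, 31/3]
|BC| ∈ [44/3, 106/3]

|CA| ∈ [19/3, 31/3]  (≈ [6.3333, 10.3333])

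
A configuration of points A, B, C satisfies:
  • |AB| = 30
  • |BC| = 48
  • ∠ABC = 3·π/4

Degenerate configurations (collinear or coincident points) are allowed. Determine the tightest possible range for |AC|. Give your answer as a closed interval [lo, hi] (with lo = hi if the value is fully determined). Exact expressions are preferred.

|AC| = 6·√(40·√(2) + 89)  (≈ 72.3911)

|AB| ∈ {30}
|BC| ∈ {48}
|AC| ∈ {6·√(40·√(2) + 89)}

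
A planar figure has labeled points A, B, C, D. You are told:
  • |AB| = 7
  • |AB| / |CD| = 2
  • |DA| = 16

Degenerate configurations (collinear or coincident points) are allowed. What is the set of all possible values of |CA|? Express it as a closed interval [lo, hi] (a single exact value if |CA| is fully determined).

|CA| ∈ [25/2, 39/2]  (≈ [12.5000, 19.5000])

|AB| ∈ {7}
|AD| ∈ {16}
|CD| ∈ {7/2}
|BD| ∈ [9, 23]
|AC| ∈ [25/2, 39/2]
|BC| ∈ [11/2, 53/2]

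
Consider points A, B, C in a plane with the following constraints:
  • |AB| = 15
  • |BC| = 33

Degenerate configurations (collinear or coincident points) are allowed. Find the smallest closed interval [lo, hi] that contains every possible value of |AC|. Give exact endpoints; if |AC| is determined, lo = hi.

|AC| ∈ [18, 48]  (≈ [18.0000, 48.0000])

|AB| ∈ {15}
|BC| ∈ {33}
|AC| ∈ [18, 48]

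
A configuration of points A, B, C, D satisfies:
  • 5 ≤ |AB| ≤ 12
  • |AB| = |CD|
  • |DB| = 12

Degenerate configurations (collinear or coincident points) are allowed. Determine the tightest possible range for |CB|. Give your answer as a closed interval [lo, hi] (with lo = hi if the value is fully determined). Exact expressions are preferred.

|AB| ∈ [5, 12]
|BD| ∈ {12}
|CD| ∈ [5, 12]
|AD| ∈ [0, 24]
|BC| ∈ [0, 24]
|AC| ∈ [0, 36]

|CB| ∈ [0, 24]  (≈ [0.0000, 24.0000])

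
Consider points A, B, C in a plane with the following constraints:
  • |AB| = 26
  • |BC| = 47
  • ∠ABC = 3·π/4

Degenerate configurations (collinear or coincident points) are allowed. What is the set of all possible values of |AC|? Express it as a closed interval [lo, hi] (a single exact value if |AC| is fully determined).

|AC| = √(1222·√(2) + 2885)  (≈ 67.9203)

|AB| ∈ {26}
|BC| ∈ {47}
|AC| ∈ {√(1222·√(2) + 2885)}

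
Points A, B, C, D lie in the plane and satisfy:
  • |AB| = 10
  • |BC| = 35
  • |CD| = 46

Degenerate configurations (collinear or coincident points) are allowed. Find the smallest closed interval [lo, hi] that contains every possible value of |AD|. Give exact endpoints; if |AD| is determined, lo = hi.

|AD| ∈ [1, 91]  (≈ [1.0000, 91.0000])

|AB| ∈ {10}
|BC| ∈ {35}
|CD| ∈ {46}
|AC| ∈ [25, 45]
|BD| ∈ [11, 81]
|AD| ∈ [1, 91]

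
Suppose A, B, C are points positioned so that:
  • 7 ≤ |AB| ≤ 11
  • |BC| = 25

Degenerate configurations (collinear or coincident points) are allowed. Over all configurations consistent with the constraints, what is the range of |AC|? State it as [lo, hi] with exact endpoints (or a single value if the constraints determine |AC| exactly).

|AB| ∈ [7, 11]
|BC| ∈ {25}
|AC| ∈ [14, 36]

|AC| ∈ [14, 36]  (≈ [14.0000, 36.0000])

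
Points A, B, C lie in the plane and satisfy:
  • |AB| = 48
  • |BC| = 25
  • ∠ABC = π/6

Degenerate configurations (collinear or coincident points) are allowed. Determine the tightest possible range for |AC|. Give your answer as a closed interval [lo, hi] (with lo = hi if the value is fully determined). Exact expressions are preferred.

|AB| ∈ {48}
|BC| ∈ {25}
|AC| ∈ {√(2929 - 1200·√(3))}

|AC| = √(2929 - 1200·√(3))  (≈ 29.1640)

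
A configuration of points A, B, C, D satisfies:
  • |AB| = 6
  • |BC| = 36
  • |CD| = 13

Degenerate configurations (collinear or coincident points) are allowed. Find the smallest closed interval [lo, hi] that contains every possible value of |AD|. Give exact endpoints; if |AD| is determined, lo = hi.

|AB| ∈ {6}
|BC| ∈ {36}
|CD| ∈ {13}
|AC| ∈ [30, 42]
|BD| ∈ [23, 49]
|AD| ∈ [17, 55]

|AD| ∈ [17, 55]  (≈ [17.0000, 55.0000])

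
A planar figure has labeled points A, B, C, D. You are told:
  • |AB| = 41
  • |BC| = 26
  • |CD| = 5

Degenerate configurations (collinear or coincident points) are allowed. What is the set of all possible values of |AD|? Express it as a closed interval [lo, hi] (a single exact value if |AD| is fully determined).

|AD| ∈ [10, 72]  (≈ [10.0000, 72.0000])

|AB| ∈ {41}
|BC| ∈ {26}
|CD| ∈ {5}
|AC| ∈ [15, 67]
|BD| ∈ [21, 31]
|AD| ∈ [10, 72]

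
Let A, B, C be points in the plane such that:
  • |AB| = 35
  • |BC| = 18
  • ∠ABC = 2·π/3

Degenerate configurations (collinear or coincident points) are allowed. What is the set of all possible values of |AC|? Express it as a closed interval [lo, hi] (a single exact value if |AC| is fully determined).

|AB| ∈ {35}
|BC| ∈ {18}
|AC| ∈ {√(2179)}

|AC| = √(2179)  (≈ 46.6798)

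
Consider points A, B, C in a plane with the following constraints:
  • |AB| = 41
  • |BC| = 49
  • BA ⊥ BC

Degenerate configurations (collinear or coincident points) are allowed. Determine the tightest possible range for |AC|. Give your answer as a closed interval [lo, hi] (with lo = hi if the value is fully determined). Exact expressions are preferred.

|AB| ∈ {41}
|BC| ∈ {49}
|AC| ∈ {√(4082)}

|AC| = √(4082)  (≈ 63.8905)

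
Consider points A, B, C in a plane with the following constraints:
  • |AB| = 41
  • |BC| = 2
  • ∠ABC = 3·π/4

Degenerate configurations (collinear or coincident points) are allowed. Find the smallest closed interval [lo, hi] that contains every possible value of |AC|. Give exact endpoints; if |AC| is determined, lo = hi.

|AC| = √(82·√(2) + 1685)  (≈ 42.4378)

|AB| ∈ {41}
|BC| ∈ {2}
|AC| ∈ {√(82·√(2) + 1685)}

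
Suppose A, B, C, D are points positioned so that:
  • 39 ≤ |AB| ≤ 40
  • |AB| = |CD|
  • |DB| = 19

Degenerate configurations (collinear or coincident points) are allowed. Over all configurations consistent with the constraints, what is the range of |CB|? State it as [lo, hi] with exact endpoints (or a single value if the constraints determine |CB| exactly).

|AB| ∈ [39, 40]
|BD| ∈ {19}
|CD| ∈ [39, 40]
|AD| ∈ [20, 59]
|BC| ∈ [20, 59]
|AC| ∈ [0, 99]

|CB| ∈ [20, 59]  (≈ [20.0000, 59.0000])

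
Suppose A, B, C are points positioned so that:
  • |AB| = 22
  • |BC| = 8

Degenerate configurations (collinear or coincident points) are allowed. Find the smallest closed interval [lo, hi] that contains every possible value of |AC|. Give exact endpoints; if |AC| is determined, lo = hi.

|AC| ∈ [14, 30]  (≈ [14.0000, 30.0000])

|AB| ∈ {22}
|BC| ∈ {8}
|AC| ∈ [14, 30]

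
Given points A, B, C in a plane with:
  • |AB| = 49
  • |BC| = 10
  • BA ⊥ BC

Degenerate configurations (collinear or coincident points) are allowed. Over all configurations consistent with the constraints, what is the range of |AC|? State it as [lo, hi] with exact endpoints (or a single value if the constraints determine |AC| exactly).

|AC| = √(2501)  (≈ 50.0100)

|AB| ∈ {49}
|BC| ∈ {10}
|AC| ∈ {√(2501)}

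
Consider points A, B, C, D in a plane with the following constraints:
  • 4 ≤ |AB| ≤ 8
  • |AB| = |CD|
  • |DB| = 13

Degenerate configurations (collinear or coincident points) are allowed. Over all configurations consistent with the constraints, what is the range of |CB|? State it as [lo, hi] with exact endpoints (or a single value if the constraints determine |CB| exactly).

|CB| ∈ [5, 21]  (≈ [5.0000, 21.0000])

|AB| ∈ [4, 8]
|BD| ∈ {13}
|CD| ∈ [4, 8]
|AD| ∈ [5, 21]
|BC| ∈ [5, 21]
|AC| ∈ [0, 29]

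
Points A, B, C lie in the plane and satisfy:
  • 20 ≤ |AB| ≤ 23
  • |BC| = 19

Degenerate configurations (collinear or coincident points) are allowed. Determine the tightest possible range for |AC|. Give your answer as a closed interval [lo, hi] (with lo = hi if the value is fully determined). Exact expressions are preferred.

|AC| ∈ [1, 42]  (≈ [1.0000, 42.0000])

|AB| ∈ [20, 23]
|BC| ∈ {19}
|AC| ∈ [1, 42]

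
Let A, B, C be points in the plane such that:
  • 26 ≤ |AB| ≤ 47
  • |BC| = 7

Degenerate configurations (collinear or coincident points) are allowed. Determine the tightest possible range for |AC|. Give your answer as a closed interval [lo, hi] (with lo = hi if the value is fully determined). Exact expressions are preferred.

|AC| ∈ [19, 54]  (≈ [19.0000, 54.0000])

|AB| ∈ [26, 47]
|BC| ∈ {7}
|AC| ∈ [19, 54]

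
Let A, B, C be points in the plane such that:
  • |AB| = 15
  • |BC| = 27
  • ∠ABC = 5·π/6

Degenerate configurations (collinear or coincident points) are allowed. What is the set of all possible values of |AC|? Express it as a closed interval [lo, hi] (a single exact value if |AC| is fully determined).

|AB| ∈ {15}
|BC| ∈ {27}
|AC| ∈ {3·√(45·√(3) + 106)}

|AC| = 3·√(45·√(3) + 106)  (≈ 40.6876)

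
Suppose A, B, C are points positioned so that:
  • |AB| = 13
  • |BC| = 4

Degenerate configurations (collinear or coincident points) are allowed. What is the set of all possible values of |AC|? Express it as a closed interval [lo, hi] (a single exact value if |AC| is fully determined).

|AB| ∈ {13}
|BC| ∈ {4}
|AC| ∈ [9, 17]

|AC| ∈ [9, 17]  (≈ [9.0000, 17.0000])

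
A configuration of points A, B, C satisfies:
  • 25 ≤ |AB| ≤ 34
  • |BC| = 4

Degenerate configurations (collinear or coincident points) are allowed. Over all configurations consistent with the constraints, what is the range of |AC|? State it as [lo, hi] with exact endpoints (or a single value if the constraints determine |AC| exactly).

|AC| ∈ [21, 38]  (≈ [21.0000, 38.0000])

|AB| ∈ [25, 34]
|BC| ∈ {4}
|AC| ∈ [21, 38]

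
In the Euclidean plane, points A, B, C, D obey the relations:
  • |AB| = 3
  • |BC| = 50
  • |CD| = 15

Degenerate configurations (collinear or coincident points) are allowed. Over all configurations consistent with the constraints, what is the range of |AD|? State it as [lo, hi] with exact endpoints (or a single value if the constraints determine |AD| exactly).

|AB| ∈ {3}
|BC| ∈ {50}
|CD| ∈ {15}
|AC| ∈ [47, 53]
|BD| ∈ [35, 65]
|AD| ∈ [32, 68]

|AD| ∈ [32, 68]  (≈ [32.0000, 68.0000])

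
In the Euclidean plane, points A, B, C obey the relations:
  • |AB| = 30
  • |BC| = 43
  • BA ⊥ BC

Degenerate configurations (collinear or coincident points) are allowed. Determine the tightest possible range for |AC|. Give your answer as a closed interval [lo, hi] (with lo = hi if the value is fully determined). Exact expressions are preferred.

|AC| = √(2749)  (≈ 52.4309)

|AB| ∈ {30}
|BC| ∈ {43}
|AC| ∈ {√(2749)}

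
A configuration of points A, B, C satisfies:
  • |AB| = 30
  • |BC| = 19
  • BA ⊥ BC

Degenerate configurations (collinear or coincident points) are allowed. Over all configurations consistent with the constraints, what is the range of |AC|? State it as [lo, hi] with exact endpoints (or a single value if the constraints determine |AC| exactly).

|AC| = √(1261)  (≈ 35.5106)

|AB| ∈ {30}
|BC| ∈ {19}
|AC| ∈ {√(1261)}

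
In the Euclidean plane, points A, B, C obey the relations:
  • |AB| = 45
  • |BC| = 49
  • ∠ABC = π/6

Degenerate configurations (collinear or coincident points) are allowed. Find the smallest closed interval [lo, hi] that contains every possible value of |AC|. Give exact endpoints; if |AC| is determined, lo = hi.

|AC| = √(4426 - 2205·√(3))  (≈ 24.6339)

|AB| ∈ {45}
|BC| ∈ {49}
|AC| ∈ {√(4426 - 2205·√(3))}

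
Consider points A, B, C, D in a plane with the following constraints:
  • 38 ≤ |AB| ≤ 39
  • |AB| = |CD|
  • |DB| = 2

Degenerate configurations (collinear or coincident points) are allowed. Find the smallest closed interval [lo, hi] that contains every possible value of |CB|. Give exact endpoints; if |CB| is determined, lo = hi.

|AB| ∈ [38, 39]
|BD| ∈ {2}
|CD| ∈ [38, 39]
|AD| ∈ [36, 41]
|BC| ∈ [36, 41]
|AC| ∈ [0, 80]

|CB| ∈ [36, 41]  (≈ [36.0000, 41.0000])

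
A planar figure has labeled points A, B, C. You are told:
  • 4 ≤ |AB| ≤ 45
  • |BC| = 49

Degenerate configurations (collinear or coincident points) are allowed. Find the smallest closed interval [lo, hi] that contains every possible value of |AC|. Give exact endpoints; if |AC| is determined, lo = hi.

|AC| ∈ [4, 94]  (≈ [4.0000, 94.0000])

|AB| ∈ [4, 45]
|BC| ∈ {49}
|AC| ∈ [4, 94]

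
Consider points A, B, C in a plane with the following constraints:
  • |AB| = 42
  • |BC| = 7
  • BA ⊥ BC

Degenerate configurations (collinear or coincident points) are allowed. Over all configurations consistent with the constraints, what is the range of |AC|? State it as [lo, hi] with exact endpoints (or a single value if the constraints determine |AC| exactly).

|AC| = 7·√(37)  (≈ 42.5793)

|AB| ∈ {42}
|BC| ∈ {7}
|AC| ∈ {7·√(37)}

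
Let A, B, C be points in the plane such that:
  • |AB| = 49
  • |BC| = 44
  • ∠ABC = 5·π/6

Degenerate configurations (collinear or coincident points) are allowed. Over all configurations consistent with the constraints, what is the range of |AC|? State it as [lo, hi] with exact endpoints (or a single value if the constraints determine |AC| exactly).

|AB| ∈ {49}
|BC| ∈ {44}
|AC| ∈ {√(2156·√(3) + 4337)}

|AC| = √(2156·√(3) + 4337)  (≈ 89.8404)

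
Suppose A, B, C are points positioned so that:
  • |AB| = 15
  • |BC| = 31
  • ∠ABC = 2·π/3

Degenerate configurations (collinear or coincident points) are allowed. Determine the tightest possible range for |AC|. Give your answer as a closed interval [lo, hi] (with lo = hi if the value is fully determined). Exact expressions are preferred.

|AB| ∈ {15}
|BC| ∈ {31}
|AC| ∈ {√(1651)}

|AC| = √(1651)  (≈ 40.6325)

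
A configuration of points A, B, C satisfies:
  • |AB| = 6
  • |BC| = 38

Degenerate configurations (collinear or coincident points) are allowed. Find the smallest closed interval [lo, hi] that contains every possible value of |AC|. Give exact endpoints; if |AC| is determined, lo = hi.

|AC| ∈ [32, 44]  (≈ [32.0000, 44.0000])

|AB| ∈ {6}
|BC| ∈ {38}
|AC| ∈ [32, 44]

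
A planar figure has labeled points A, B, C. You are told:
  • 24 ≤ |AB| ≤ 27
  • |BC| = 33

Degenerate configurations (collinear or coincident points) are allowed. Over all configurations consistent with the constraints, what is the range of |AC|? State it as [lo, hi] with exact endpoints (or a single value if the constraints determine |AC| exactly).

|AB| ∈ [24, 27]
|BC| ∈ {33}
|AC| ∈ [6, 60]

|AC| ∈ [6, 60]  (≈ [6.0000, 60.0000])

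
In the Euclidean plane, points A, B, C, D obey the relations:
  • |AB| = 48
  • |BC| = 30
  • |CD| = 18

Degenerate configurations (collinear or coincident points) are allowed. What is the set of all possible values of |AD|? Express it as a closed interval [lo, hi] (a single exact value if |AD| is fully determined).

|AB| ∈ {48}
|BC| ∈ {30}
|CD| ∈ {18}
|AC| ∈ [18, 78]
|BD| ∈ [12, 48]
|AD| ∈ [0, 96]

|AD| ∈ [0, 96]  (≈ [0.0000, 96.0000])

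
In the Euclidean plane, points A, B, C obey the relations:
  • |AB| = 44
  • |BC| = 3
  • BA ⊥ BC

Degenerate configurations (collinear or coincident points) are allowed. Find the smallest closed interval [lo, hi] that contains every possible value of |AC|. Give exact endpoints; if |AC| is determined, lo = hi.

|AB| ∈ {44}
|BC| ∈ {3}
|AC| ∈ {√(1945)}

|AC| = √(1945)  (≈ 44.1022)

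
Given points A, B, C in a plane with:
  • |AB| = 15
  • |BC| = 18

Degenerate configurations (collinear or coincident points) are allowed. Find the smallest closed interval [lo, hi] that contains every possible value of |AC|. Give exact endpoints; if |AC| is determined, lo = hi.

|AC| ∈ [3, 33]  (≈ [3.0000, 33.0000])

|AB| ∈ {15}
|BC| ∈ {18}
|AC| ∈ [3, 33]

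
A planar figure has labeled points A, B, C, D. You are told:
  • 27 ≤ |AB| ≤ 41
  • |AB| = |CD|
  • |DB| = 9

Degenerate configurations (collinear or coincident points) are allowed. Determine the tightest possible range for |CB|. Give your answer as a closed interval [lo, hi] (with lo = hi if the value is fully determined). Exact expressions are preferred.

|CB| ∈ [18, 50]  (≈ [18.0000, 50.0000])

|AB| ∈ [27, 41]
|BD| ∈ {9}
|CD| ∈ [27, 41]
|AD| ∈ [18, 50]
|BC| ∈ [18, 50]
|AC| ∈ [0, 91]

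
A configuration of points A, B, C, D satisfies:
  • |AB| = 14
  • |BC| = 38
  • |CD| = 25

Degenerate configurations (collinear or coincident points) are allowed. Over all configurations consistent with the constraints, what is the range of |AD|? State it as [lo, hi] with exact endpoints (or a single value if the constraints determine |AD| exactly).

|AB| ∈ {14}
|BC| ∈ {38}
|CD| ∈ {25}
|AC| ∈ [24, 52]
|BD| ∈ [13, 63]
|AD| ∈ [0, 77]

|AD| ∈ [0, 77]  (≈ [0.0000, 77.0000])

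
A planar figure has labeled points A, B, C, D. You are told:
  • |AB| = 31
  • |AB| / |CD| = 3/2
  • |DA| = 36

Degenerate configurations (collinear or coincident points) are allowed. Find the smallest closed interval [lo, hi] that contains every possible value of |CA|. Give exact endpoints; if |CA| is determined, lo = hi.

|CA| ∈ [46/3, 170/3]  (≈ [15.3333, 56.6667])

|AB| ∈ {31}
|AD| ∈ {36}
|CD| ∈ {62/3}
|BD| ∈ [5, 67]
|AC| ∈ [46/3, 170/3]
|BC| ∈ [0, 263/3]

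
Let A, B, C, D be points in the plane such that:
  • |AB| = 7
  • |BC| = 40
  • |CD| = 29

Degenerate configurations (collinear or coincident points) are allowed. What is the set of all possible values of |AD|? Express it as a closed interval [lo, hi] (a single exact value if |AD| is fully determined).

|AB| ∈ {7}
|BC| ∈ {40}
|CD| ∈ {29}
|AC| ∈ [33, 47]
|BD| ∈ [11, 69]
|AD| ∈ [4, 76]

|AD| ∈ [4, 76]  (≈ [4.0000, 76.0000])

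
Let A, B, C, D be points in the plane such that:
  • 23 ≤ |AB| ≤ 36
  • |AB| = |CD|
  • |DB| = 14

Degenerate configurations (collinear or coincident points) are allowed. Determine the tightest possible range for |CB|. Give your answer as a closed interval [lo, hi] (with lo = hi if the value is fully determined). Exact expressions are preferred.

|AB| ∈ [23, 36]
|BD| ∈ {14}
|CD| ∈ [23, 36]
|AD| ∈ [9, 50]
|BC| ∈ [9, 50]
|AC| ∈ [0, 86]

|CB| ∈ [9, 50]  (≈ [9.0000, 50.0000])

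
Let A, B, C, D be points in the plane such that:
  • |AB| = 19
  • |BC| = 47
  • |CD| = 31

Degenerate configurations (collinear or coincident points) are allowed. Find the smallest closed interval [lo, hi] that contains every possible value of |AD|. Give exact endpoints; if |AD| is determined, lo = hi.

|AD| ∈ [0, 97]  (≈ [0.0000, 97.0000])

|AB| ∈ {19}
|BC| ∈ {47}
|CD| ∈ {31}
|AC| ∈ [28, 66]
|BD| ∈ [16, 78]
|AD| ∈ [0, 97]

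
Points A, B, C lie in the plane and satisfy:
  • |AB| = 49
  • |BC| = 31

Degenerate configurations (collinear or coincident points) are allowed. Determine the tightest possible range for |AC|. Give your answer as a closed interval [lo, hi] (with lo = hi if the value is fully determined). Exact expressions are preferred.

|AB| ∈ {49}
|BC| ∈ {31}
|AC| ∈ [18, 80]

|AC| ∈ [18, 80]  (≈ [18.0000, 80.0000])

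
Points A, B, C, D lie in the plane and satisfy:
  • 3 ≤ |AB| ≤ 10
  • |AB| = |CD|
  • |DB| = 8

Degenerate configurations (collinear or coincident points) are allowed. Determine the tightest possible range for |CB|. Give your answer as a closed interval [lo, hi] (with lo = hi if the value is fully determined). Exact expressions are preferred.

|AB| ∈ [3, 10]
|BD| ∈ {8}
|CD| ∈ [3, 10]
|AD| ∈ [0, 18]
|BC| ∈ [0, 18]
|AC| ∈ [0, 28]

|CB| ∈ [0, 18]  (≈ [0.0000, 18.0000])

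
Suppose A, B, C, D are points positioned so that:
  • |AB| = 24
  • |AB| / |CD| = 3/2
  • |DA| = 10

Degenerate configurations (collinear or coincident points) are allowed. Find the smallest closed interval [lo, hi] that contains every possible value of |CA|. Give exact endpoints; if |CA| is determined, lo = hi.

|CA| ∈ [6, 26]  (≈ [6.0000, 26.0000])

|AB| ∈ {24}
|AD| ∈ {10}
|CD| ∈ {16}
|BD| ∈ [14, 34]
|AC| ∈ [6, 26]
|BC| ∈ [0, 50]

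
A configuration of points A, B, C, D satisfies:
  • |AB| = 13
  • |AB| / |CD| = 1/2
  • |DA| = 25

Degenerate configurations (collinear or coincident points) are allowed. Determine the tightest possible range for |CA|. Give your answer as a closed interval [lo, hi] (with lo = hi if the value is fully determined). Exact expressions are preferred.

|CA| ∈ [1, 51]  (≈ [1.0000, 51.0000])

|AB| ∈ {13}
|AD| ∈ {25}
|CD| ∈ {26}
|BD| ∈ [12, 38]
|AC| ∈ [1, 51]
|BC| ∈ [0, 64]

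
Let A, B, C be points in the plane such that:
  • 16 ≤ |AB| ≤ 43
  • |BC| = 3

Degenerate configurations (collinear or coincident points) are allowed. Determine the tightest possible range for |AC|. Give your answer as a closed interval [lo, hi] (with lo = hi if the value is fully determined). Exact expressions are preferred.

|AC| ∈ [13, 46]  (≈ [13.0000, 46.0000])

|AB| ∈ [16, 43]
|BC| ∈ {3}
|AC| ∈ [13, 46]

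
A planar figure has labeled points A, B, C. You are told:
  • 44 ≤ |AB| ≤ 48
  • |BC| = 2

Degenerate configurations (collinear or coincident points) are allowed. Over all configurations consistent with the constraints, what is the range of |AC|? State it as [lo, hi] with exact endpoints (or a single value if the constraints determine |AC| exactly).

|AB| ∈ [44, 48]
|BC| ∈ {2}
|AC| ∈ [42, 50]

|AC| ∈ [42, 50]  (≈ [42.0000, 50.0000])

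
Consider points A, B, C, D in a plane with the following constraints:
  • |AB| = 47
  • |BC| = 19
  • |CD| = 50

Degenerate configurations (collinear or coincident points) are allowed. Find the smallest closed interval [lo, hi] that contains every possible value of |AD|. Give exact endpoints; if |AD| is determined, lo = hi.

|AB| ∈ {47}
|BC| ∈ {19}
|CD| ∈ {50}
|AC| ∈ [28, 66]
|BD| ∈ [31, 69]
|AD| ∈ [0, 116]

|AD| ∈ [0, 116]  (≈ [0.0000, 116.0000])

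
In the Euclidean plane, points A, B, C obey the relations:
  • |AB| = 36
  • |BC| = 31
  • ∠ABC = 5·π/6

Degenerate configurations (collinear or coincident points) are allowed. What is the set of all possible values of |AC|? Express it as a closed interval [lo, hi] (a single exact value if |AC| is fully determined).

|AB| ∈ {36}
|BC| ∈ {31}
|AC| ∈ {√(1116·√(3) + 2257)}

|AC| = √(1116·√(3) + 2257)  (≈ 64.7300)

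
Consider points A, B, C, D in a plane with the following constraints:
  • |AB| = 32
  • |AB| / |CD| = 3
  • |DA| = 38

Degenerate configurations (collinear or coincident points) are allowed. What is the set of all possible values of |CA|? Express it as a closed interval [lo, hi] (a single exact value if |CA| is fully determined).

|CA| ∈ [82/3, 146/3]  (≈ [27.3333, 48.6667])

|AB| ∈ {32}
|AD| ∈ {38}
|CD| ∈ {32/3}
|BD| ∈ [6, 70]
|AC| ∈ [82/3, 146/3]
|BC| ∈ [0, 242/3]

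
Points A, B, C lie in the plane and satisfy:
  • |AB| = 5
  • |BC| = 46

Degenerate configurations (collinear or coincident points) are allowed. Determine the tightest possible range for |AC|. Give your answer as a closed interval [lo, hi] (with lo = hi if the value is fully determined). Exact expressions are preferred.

|AC| ∈ [41, 51]  (≈ [41.0000, 51.0000])

|AB| ∈ {5}
|BC| ∈ {46}
|AC| ∈ [41, 51]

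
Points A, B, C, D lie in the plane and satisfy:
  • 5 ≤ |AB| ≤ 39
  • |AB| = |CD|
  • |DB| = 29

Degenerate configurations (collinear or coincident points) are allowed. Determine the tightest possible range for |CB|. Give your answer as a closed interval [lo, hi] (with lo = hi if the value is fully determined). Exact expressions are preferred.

|CB| ∈ [0, 68]  (≈ [0.0000, 68.0000])

|AB| ∈ [5, 39]
|BD| ∈ {29}
|CD| ∈ [5, 39]
|AD| ∈ [0, 68]
|BC| ∈ [0, 68]
|AC| ∈ [0, 107]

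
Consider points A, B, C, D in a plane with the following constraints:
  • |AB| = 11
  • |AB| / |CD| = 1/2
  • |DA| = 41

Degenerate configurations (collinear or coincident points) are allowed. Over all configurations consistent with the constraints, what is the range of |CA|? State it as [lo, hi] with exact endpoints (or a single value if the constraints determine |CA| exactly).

|AB| ∈ {11}
|AD| ∈ {41}
|CD| ∈ {22}
|BD| ∈ [30, 52]
|AC| ∈ [19, 63]
|BC| ∈ [8, 74]

|CA| ∈ [19, 63]  (≈ [19.0000, 63.0000])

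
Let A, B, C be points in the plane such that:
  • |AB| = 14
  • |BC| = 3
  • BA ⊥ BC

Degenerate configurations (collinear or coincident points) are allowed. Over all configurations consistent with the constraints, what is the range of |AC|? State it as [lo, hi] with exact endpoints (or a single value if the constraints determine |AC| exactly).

|AB| ∈ {14}
|BC| ∈ {3}
|AC| ∈ {√(205)}

|AC| = √(205)  (≈ 14.3178)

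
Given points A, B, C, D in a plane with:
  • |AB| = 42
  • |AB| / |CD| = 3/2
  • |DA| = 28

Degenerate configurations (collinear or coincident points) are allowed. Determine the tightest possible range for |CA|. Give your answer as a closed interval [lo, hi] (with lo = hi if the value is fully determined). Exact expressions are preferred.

|CA| ∈ [0, 56]  (≈ [0.0000, 56.0000])

|AB| ∈ {42}
|AD| ∈ {28}
|CD| ∈ {28}
|BD| ∈ [14, 70]
|AC| ∈ [0, 56]
|BC| ∈ [0, 98]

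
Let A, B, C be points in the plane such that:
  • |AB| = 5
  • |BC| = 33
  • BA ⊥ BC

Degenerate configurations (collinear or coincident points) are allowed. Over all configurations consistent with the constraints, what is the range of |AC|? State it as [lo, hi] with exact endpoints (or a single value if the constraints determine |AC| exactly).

|AB| ∈ {5}
|BC| ∈ {33}
|AC| ∈ {√(1114)}

|AC| = √(1114)  (≈ 33.3766)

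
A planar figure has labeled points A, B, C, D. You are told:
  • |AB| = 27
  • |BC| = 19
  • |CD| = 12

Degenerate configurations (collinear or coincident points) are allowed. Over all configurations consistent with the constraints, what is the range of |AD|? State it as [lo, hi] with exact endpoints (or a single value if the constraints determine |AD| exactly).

|AB| ∈ {27}
|BC| ∈ {19}
|CD| ∈ {12}
|AC| ∈ [8, 46]
|BD| ∈ [7, 31]
|AD| ∈ [0, 58]

|AD| ∈ [0, 58]  (≈ [0.0000, 58.0000])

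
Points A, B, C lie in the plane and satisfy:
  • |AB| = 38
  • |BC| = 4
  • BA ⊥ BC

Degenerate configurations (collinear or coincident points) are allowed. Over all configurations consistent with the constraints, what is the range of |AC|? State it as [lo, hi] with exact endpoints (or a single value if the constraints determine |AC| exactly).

|AC| = 2·√(365)  (≈ 38.2099)

|AB| ∈ {38}
|BC| ∈ {4}
|AC| ∈ {2·√(365)}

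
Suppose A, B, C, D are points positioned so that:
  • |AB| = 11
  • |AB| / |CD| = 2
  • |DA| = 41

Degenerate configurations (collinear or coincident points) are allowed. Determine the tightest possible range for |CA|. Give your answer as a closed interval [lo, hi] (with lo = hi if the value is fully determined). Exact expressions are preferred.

|CA| ∈ [71/2, 93/2]  (≈ [35.5000, 46.5000])

|AB| ∈ {11}
|AD| ∈ {41}
|CD| ∈ {11/2}
|BD| ∈ [30, 52]
|AC| ∈ [71/2, 93/2]
|BC| ∈ [49/2, 115/2]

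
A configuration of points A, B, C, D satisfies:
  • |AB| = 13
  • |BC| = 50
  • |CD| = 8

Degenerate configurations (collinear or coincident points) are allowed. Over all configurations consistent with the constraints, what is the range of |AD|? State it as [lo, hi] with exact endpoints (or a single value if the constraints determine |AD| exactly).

|AD| ∈ [29, 71]  (≈ [29.0000, 71.0000])

|AB| ∈ {13}
|BC| ∈ {50}
|CD| ∈ {8}
|AC| ∈ [37, 63]
|BD| ∈ [42, 58]
|AD| ∈ [29, 71]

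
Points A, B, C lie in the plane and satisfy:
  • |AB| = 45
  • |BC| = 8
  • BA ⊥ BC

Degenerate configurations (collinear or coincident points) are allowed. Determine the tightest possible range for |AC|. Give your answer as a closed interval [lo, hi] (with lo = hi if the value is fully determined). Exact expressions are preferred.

|AC| = √(2089)  (≈ 45.7056)

|AB| ∈ {45}
|BC| ∈ {8}
|AC| ∈ {√(2089)}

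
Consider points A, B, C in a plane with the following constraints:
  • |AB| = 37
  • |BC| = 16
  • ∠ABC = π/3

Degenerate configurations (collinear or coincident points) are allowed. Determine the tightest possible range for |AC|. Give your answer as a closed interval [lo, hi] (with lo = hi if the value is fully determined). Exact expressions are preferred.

|AC| = √(1033)  (≈ 32.1403)

|AB| ∈ {37}
|BC| ∈ {16}
|AC| ∈ {√(1033)}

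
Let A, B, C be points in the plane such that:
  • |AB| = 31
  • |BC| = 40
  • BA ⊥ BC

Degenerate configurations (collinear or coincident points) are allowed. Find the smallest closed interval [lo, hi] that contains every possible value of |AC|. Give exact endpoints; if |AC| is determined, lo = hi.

|AB| ∈ {31}
|BC| ∈ {40}
|AC| ∈ {√(2561)}

|AC| = √(2561)  (≈ 50.6063)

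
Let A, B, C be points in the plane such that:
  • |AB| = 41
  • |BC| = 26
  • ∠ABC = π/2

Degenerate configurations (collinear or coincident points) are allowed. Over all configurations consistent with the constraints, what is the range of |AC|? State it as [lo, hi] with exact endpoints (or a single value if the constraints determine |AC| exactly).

|AC| = √(2357)  (≈ 48.5489)

|AB| ∈ {41}
|BC| ∈ {26}
|AC| ∈ {√(2357)}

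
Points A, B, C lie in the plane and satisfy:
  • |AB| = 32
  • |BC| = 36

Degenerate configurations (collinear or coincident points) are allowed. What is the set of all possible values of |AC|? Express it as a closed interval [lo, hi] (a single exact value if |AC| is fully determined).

|AB| ∈ {32}
|BC| ∈ {36}
|AC| ∈ [4, 68]

|AC| ∈ [4, 68]  (≈ [4.0000, 68.0000])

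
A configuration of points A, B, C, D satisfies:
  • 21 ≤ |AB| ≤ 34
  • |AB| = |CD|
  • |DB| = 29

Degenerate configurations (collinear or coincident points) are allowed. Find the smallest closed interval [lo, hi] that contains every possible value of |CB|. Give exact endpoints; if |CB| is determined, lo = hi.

|CB| ∈ [0, 63]  (≈ [0.0000, 63.0000])

|AB| ∈ [21, 34]
|BD| ∈ {29}
|CD| ∈ [21, 34]
|AD| ∈ [0, 63]
|BC| ∈ [0, 63]
|AC| ∈ [0, 97]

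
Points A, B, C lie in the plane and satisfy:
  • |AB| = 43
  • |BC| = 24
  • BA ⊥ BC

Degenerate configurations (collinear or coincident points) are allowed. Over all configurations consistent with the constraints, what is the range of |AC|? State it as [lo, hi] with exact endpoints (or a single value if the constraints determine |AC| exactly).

|AB| ∈ {43}
|BC| ∈ {24}
|AC| ∈ {5·√(97)}

|AC| = 5·√(97)  (≈ 49.2443)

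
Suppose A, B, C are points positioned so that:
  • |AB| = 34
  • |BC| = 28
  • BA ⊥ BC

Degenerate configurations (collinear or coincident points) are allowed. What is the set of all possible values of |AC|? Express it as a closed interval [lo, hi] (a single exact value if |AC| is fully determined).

|AC| = 2·√(485)  (≈ 44.0454)

|AB| ∈ {34}
|BC| ∈ {28}
|AC| ∈ {2·√(485)}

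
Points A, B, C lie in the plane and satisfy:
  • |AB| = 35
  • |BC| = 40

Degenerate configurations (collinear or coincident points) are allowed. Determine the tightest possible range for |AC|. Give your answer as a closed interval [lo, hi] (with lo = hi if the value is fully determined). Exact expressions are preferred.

|AB| ∈ {35}
|BC| ∈ {40}
|AC| ∈ [5, 75]

|AC| ∈ [5, 75]  (≈ [5.0000, 75.0000])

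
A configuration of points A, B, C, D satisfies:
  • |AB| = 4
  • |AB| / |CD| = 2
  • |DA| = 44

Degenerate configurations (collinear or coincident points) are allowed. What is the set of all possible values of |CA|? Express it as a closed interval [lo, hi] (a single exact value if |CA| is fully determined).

|CA| ∈ [42, 46]  (≈ [42.0000, 46.0000])

|AB| ∈ {4}
|AD| ∈ {44}
|CD| ∈ {2}
|BD| ∈ [40, 48]
|AC| ∈ [42, 46]
|BC| ∈ [38, 50]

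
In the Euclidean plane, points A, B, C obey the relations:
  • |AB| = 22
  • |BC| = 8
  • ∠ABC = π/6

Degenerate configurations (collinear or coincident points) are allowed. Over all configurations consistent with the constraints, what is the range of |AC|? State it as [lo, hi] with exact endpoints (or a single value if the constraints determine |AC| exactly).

|AC| = 2·√(137 - 44·√(3))  (≈ 15.5936)

|AB| ∈ {22}
|BC| ∈ {8}
|AC| ∈ {2·√(137 - 44·√(3))}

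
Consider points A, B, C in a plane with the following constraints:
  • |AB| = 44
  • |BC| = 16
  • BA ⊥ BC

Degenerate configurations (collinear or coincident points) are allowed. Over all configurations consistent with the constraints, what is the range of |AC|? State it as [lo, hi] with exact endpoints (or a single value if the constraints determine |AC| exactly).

|AC| = 4·√(137)  (≈ 46.8188)

|AB| ∈ {44}
|BC| ∈ {16}
|AC| ∈ {4·√(137)}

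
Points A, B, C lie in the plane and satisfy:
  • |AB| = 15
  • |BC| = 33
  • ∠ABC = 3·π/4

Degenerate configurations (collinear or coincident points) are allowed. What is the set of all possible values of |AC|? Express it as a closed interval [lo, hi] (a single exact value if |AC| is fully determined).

|AB| ∈ {15}
|BC| ∈ {33}
|AC| ∈ {3·√(55·√(2) + 146)}

|AC| = 3·√(55·√(2) + 146)  (≈ 44.8780)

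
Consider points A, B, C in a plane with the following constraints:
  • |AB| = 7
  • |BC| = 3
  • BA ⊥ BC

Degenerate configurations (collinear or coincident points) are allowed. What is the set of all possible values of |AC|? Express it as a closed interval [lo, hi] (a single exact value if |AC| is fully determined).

|AB| ∈ {7}
|BC| ∈ {3}
|AC| ∈ {√(58)}

|AC| = √(58)  (≈ 7.6158)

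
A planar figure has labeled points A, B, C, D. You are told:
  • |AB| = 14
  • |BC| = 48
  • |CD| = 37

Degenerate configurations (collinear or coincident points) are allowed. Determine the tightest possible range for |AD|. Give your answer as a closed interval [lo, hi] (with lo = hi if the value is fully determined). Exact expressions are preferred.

|AD| ∈ [0, 99]  (≈ [0.0000, 99.0000])

|AB| ∈ {14}
|BC| ∈ {48}
|CD| ∈ {37}
|AC| ∈ [34, 62]
|BD| ∈ [11, 85]
|AD| ∈ [0, 99]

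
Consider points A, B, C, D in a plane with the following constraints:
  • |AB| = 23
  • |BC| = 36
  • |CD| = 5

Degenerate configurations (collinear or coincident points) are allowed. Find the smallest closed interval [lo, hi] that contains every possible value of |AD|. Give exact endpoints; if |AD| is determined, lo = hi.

|AB| ∈ {23}
|BC| ∈ {36}
|CD| ∈ {5}
|AC| ∈ [13, 59]
|BD| ∈ [31, 41]
|AD| ∈ [8, 64]

|AD| ∈ [8, 64]  (≈ [8.0000, 64.0000])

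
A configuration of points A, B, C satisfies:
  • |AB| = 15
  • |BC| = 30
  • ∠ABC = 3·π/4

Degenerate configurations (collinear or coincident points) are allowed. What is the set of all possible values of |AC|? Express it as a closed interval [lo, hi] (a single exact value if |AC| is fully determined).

|AC| = 15·√(2·√(2) + 5)  (≈ 41.9690)

|AB| ∈ {15}
|BC| ∈ {30}
|AC| ∈ {15·√(2·√(2) + 5)}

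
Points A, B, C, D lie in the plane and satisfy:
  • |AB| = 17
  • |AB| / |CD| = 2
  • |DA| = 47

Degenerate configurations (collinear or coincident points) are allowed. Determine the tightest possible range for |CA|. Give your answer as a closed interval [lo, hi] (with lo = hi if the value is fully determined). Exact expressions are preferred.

|AB| ∈ {17}
|AD| ∈ {47}
|CD| ∈ {17/2}
|BD| ∈ [30, 64]
|AC| ∈ [77/2, 111/2]
|BC| ∈ [43/2, 145/2]

|CA| ∈ [77/2, 111/2]  (≈ [38.5000, 55.5000])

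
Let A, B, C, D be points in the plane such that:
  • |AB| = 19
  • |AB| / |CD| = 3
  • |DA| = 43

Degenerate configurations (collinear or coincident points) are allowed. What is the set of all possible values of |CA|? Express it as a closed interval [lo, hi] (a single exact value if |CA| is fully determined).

|AB| ∈ {19}
|AD| ∈ {43}
|CD| ∈ {19/3}
|BD| ∈ [24, 62]
|AC| ∈ [110/3, 148/3]
|BC| ∈ [53/3, 205/3]

|CA| ∈ [110/3, 148/3]  (≈ [36.6667, 49.3333])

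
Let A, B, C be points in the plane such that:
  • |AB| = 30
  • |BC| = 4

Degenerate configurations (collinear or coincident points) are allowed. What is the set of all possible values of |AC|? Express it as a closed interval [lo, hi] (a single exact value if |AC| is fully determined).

|AC| ∈ [26, 34]  (≈ [26.0000, 34.0000])

|AB| ∈ {30}
|BC| ∈ {4}
|AC| ∈ [26, 34]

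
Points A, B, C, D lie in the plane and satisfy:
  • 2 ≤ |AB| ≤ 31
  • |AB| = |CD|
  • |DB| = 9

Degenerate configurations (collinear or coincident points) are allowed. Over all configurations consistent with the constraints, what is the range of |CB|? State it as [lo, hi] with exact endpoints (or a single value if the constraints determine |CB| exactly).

|CB| ∈ [0, 40]  (≈ [0.0000, 40.0000])

|AB| ∈ [2, 31]
|BD| ∈ {9}
|CD| ∈ [2, 31]
|AD| ∈ [0, 40]
|BC| ∈ [0, 40]
|AC| ∈ [0, 71]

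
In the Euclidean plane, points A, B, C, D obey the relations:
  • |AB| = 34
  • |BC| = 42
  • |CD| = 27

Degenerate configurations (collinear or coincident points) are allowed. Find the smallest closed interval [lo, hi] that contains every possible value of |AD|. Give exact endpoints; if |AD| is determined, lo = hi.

|AB| ∈ {34}
|BC| ∈ {42}
|CD| ∈ {27}
|AC| ∈ [8, 76]
|BD| ∈ [15, 69]
|AD| ∈ [0, 103]

|AD| ∈ [0, 103]  (≈ [0.0000, 103.0000])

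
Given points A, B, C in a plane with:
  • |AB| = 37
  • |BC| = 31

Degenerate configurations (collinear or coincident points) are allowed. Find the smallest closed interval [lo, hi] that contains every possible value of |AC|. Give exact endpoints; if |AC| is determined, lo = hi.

|AC| ∈ [6, 68]  (≈ [6.0000, 68.0000])

|AB| ∈ {37}
|BC| ∈ {31}
|AC| ∈ [6, 68]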